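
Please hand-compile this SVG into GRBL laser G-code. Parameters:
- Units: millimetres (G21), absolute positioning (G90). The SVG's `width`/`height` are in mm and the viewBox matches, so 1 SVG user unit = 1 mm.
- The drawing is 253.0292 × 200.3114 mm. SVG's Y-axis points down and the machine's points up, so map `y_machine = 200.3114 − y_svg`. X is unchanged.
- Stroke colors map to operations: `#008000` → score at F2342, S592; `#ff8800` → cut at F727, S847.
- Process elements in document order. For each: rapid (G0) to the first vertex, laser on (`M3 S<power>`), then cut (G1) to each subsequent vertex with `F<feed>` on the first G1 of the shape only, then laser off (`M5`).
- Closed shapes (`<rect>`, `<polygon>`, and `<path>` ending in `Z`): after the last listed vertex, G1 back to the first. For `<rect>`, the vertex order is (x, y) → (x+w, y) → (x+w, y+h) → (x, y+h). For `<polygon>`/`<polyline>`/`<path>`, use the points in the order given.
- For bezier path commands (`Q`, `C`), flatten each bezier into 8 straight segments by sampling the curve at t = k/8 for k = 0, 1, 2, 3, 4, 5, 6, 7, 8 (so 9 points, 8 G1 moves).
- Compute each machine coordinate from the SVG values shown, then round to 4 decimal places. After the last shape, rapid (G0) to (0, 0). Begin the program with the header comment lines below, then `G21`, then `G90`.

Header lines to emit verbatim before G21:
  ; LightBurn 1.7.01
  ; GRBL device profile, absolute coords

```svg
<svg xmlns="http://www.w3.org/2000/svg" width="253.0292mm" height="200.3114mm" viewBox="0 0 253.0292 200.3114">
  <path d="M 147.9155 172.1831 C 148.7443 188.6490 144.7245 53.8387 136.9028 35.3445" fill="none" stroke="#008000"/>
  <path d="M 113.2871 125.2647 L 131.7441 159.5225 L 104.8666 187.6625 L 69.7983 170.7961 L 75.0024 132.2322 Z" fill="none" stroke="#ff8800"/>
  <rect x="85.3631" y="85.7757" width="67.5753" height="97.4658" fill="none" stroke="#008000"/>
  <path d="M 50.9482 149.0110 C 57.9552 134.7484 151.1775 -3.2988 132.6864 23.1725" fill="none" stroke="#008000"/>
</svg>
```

; LightBurn 1.7.01
; GRBL device profile, absolute coords
G21
G90
G0 X147.9155 Y28.1283
M3 S592
G1 X148.0011 Y28.5220 F2342
G1 X147.6443 Y39.9620
G1 X146.8576 Y59.3125
G1 X145.6531 Y83.4376
G1 X144.0431 Y109.2014
G1 X142.0399 Y133.4681
G1 X139.6557 Y153.1019
G1 X136.9028 Y164.9669
M5
G0 X113.2871 Y75.0467
M3 S847
G1 X131.7441 Y40.7889 F727
G1 X104.8666 Y12.6489
G1 X69.7983 Y29.5153
G1 X75.0024 Y68.0792
G1 X113.2871 Y75.0467
M5
G0 X85.3631 Y114.5357
M3 S592
G1 X152.9384 Y114.5357 F2342
G1 X152.9384 Y17.0699
G1 X85.3631 Y17.0699
G1 X85.3631 Y114.5357
M5
G0 X50.9482 Y51.3004
M3 S592
G1 X57.2306 Y61.8882 F2342
G1 X69.2762 Y80.7022
G1 X84.7655 Y104.3640
G1 X101.3791 Y129.4949
G1 X116.7974 Y152.7164
G1 X128.7011 Y170.6499
G1 X134.7706 Y179.9169
G1 X132.6864 Y177.1389
M5
G0 X0.0000 Y0.0000

Since the viewBox matches the mm dimensions, user units are millimetres directly. The only transform is the Y-flip y_m = 200.3114 − y_svg.

Shape 1 is a cubic bezier drawn with `<path>`. Its stroke #008000 means score at S592, F2342. After flipping Y the toolpath is (147.9155,28.1283) → (148.0011,28.5220) → (147.6443,39.9620) → (146.8576,59.3125) → (145.6531,83.4376) → (144.0431,109.2014) → (142.0399,133.4681) → (139.6557,153.1019) → (136.9028,164.9669).

Shape 2 is a regular polygon drawn with `<path>`. Its stroke #ff8800 means cut at S847, F727. After flipping Y the toolpath is (113.2871,75.0467) → (131.7441,40.7889) → (104.8666,12.6489) → (69.7983,29.5153) → (75.0024,68.0792) → (113.2871,75.0467), returning to the start.

Shape 3 is a rectangle drawn with `<rect>`. Its stroke #008000 means score at S592, F2342. After flipping Y the toolpath is (85.3631,114.5357) → (152.9384,114.5357) → (152.9384,17.0699) → (85.3631,17.0699) → (85.3631,114.5357), returning to the start.

Shape 4 is a cubic bezier drawn with `<path>`. Its stroke #008000 means score at S592, F2342. After flipping Y the toolpath is (50.9482,51.3004) → (57.2306,61.8882) → (69.2762,80.7022) → (84.7655,104.3640) → (101.3791,129.4949) → (116.7974,152.7164) → (128.7011,170.6499) → (134.7706,179.9169) → (132.6864,177.1389).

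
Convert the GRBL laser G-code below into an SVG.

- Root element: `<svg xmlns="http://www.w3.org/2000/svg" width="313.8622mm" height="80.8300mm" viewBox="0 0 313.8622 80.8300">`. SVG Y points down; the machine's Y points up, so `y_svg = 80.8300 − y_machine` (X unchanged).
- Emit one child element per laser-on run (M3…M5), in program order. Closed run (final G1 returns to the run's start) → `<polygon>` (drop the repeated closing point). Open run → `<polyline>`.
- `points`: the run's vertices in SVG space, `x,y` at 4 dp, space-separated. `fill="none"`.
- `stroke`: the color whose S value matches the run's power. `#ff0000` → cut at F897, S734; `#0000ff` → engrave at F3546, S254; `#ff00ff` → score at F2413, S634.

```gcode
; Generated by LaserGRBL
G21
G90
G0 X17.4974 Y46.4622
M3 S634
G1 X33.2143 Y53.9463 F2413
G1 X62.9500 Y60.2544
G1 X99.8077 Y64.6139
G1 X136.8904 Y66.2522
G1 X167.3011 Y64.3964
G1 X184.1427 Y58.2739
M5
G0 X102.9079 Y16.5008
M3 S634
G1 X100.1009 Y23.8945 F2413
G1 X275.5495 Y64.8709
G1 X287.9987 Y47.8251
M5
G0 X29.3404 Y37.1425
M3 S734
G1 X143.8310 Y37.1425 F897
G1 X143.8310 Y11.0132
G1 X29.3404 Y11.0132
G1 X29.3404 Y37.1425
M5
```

y_svg = 80.8300 − y_m.

[1] S634→`#ff00ff` (score); open run; points: 17.4974,34.3678 33.2143,26.8837 62.9500,20.5756 99.8077,16.2161 136.8904,14.5778 167.3011,16.4336 184.1427,22.5561

[2] S634→`#ff00ff` (score); open run; points: 102.9079,64.3292 100.1009,56.9355 275.5495,15.9591 287.9987,33.0049

[3] S734→`#ff0000` (cut); closed run; points: 29.3404,43.6875 143.8310,43.6875 143.8310,69.8168 29.3404,69.8168

<svg xmlns="http://www.w3.org/2000/svg" width="313.8622mm" height="80.8300mm" viewBox="0 0 313.8622 80.8300">
  <polyline points="17.4974,34.3678 33.2143,26.8837 62.9500,20.5756 99.8077,16.2161 136.8904,14.5778 167.3011,16.4336 184.1427,22.5561" fill="none" stroke="#ff00ff"/>
  <polyline points="102.9079,64.3292 100.1009,56.9355 275.5495,15.9591 287.9987,33.0049" fill="none" stroke="#ff00ff"/>
  <polygon points="29.3404,43.6875 143.8310,43.6875 143.8310,69.8168 29.3404,69.8168" fill="none" stroke="#ff0000"/>
</svg>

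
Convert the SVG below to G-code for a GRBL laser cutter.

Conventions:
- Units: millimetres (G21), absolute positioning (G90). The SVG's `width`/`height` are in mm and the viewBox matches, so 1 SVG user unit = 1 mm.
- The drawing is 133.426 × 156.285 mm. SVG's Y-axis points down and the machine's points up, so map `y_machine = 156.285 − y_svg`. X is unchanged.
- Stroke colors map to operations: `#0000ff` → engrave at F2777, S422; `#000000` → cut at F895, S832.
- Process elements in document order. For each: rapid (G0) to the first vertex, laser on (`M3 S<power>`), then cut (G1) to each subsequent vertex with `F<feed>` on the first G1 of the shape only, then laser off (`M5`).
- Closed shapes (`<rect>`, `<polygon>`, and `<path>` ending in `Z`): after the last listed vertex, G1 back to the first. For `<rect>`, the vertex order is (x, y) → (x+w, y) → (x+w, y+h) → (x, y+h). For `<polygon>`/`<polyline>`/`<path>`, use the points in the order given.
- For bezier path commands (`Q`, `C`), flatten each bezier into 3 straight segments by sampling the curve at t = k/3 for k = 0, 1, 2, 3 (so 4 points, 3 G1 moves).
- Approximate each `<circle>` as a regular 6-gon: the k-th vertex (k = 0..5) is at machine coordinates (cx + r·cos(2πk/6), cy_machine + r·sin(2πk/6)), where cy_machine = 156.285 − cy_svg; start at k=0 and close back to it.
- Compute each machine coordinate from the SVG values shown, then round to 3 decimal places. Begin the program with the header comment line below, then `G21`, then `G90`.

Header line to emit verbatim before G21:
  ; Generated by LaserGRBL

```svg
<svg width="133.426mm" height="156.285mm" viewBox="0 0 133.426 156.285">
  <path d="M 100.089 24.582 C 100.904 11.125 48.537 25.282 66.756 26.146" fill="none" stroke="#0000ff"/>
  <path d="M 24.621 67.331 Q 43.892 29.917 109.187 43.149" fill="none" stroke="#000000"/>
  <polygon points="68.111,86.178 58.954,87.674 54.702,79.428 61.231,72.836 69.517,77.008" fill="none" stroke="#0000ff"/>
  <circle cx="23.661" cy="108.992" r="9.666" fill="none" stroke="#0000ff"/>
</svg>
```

viewBox `0 0 133.426 156.285` with mm width/height → 1 unit = 1 mm. Flip: y_m = 156.285 − y_svg.

**Shape 1** — `<path>` cubic bezier, stroke `#0000ff` → engrave (S422, F2777). Control points (SVG): P0=(100.089,24.582), P1=(100.904,11.125), P2=(48.537,25.282), P3=(66.756,26.146); sampled at t=k/3. Machine vertices: (100.089,131.703) → (87.761,137.470) → (67.482,133.919) → (66.756,130.139). Open path.

**Shape 2** — `<path>` quadratic bezier, stroke `#000000` → cut (S832, F895). Control points (SVG): P0=(24.621,67.331), P1=(43.892,29.917), P2=(109.187,43.149); sampled at t=k/3. Machine vertices: (24.621,88.954) → (42.582,108.269) → (70.771,116.330) → (109.187,113.136). Open path.

**Shape 3** — `<polygon>` regular polygon, stroke `#0000ff` → engrave (S422, F2777). Machine vertices: (68.111,70.107) → (58.954,68.611) → (54.702,76.857) → (61.231,83.449) → (69.517,79.277) → (68.111,70.107). Closed: final G1 returns to the first vertex.

**Shape 4** — `<circle>` circle, stroke `#0000ff` → engrave (S422, F2777). Machine vertices: (33.327,47.293) → (28.494,55.664) → (18.828,55.664) → (13.995,47.293) → (18.828,38.922) → (28.494,38.922) → (33.327,47.293). Closed: final G1 returns to the first vertex.

; Generated by LaserGRBL
G21
G90
G0 X100.089 Y131.703
M3 S422
G1 X87.761 Y137.470 F2777
G1 X67.482 Y133.919
G1 X66.756 Y130.139
M5
G0 X24.621 Y88.954
M3 S832
G1 X42.582 Y108.269 F895
G1 X70.771 Y116.330
G1 X109.187 Y113.136
M5
G0 X68.111 Y70.107
M3 S422
G1 X58.954 Y68.611 F2777
G1 X54.702 Y76.857
G1 X61.231 Y83.449
G1 X69.517 Y79.277
G1 X68.111 Y70.107
M5
G0 X33.327 Y47.293
M3 S422
G1 X28.494 Y55.664 F2777
G1 X18.828 Y55.664
G1 X13.995 Y47.293
G1 X18.828 Y38.922
G1 X28.494 Y38.922
G1 X33.327 Y47.293
M5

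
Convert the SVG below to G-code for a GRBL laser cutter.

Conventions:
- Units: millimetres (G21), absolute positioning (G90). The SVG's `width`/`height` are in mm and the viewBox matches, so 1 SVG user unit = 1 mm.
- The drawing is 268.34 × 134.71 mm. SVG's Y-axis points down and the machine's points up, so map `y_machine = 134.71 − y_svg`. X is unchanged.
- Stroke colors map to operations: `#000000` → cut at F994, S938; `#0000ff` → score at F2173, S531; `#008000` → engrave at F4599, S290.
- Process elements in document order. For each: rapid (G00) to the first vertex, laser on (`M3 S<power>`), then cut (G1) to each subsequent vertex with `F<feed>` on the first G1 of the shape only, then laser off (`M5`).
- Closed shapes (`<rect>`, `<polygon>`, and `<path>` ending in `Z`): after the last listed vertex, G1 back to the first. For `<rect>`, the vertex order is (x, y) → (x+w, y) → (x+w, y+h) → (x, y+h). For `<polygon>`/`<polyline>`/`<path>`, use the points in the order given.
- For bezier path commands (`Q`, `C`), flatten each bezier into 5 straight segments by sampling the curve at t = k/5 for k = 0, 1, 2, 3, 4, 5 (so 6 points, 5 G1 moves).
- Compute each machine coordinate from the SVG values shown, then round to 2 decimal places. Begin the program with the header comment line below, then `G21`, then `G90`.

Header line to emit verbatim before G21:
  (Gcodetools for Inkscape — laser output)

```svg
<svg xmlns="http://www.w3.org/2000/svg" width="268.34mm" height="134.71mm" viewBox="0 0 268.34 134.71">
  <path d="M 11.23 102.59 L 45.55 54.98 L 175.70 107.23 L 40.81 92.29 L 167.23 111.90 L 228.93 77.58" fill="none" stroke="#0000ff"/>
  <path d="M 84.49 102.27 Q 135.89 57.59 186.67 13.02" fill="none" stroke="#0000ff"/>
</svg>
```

(Gcodetools for Inkscape — laser output)
G21
G90
G00 X11.23 Y32.12
M3 S531
G1 X45.55 Y79.73 F2173
G1 X175.70 Y27.48
G1 X40.81 Y42.42
G1 X167.23 Y22.81
G1 X228.93 Y57.13
M5
G00 X84.49 Y32.44
M3 S531
G1 X105.03 Y50.31 F2173
G1 X125.51 Y68.17
G1 X145.95 Y86.02
G1 X166.33 Y103.86
G1 X186.67 Y121.69
M5

1 u = 1 mm; y_m = 134.71 − y.

[1] `<path>` open polyline, #0000ff→score S531 F2173: (11.23,32.12) → (45.55,79.73) → (175.70,27.48) → (40.81,42.42) → (167.23,22.81) → (228.93,57.13)

[2] `<path>` quadratic bezier, #0000ff→score S531 F2173: (84.49,32.44) → (105.03,50.31) → (125.51,68.17) → (145.95,86.02) → (166.33,103.86) → (186.67,121.69)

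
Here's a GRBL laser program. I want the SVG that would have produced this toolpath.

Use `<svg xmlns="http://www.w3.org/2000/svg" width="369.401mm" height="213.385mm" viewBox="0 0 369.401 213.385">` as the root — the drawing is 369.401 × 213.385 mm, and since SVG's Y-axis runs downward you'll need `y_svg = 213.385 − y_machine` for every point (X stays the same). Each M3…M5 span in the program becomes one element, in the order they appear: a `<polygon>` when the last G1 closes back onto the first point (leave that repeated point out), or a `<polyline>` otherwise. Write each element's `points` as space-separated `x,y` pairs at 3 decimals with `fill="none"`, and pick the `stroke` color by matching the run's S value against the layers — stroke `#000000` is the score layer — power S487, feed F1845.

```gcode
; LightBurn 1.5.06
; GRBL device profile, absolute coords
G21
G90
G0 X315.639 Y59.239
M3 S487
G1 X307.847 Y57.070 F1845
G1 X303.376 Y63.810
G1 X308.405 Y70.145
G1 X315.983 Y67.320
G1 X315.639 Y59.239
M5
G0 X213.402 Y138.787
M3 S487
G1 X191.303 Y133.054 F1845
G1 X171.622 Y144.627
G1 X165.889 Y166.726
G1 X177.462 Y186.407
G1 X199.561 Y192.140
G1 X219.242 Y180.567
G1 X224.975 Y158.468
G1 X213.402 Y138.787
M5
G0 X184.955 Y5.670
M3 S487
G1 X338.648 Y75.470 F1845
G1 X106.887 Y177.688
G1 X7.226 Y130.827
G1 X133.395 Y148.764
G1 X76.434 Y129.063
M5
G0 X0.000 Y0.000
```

Each laser-on run becomes one SVG element. Flip Y back into SVG space with y_svg = 213.385 − y_machine. Every run uses S487, so all elements get stroke `#000000` (score).

Run 1: The run returns to its start, so emit a `<polygon>` with points (Y-flipped): 315.639,154.146 307.847,156.315 303.376,149.575 308.405,143.240 315.983,146.065.

Run 2: The run returns to its start, so emit a `<polygon>` with points (Y-flipped): 213.402,74.598 191.303,80.331 171.622,68.758 165.889,46.659 177.462,26.978 199.561,21.245 219.242,32.818 224.975,54.917.

Run 3: The run is open, so emit a `<polyline>` with points (Y-flipped): 184.955,207.715 338.648,137.915 106.887,35.697 7.226,82.558 133.395,64.621 76.434,84.322.

<svg xmlns="http://www.w3.org/2000/svg" width="369.401mm" height="213.385mm" viewBox="0 0 369.401 213.385">
  <polygon points="315.639,154.146 307.847,156.315 303.376,149.575 308.405,143.240 315.983,146.065" fill="none" stroke="#000000"/>
  <polygon points="213.402,74.598 191.303,80.331 171.622,68.758 165.889,46.659 177.462,26.978 199.561,21.245 219.242,32.818 224.975,54.917" fill="none" stroke="#000000"/>
  <polyline points="184.955,207.715 338.648,137.915 106.887,35.697 7.226,82.558 133.395,64.621 76.434,84.322" fill="none" stroke="#000000"/>
</svg>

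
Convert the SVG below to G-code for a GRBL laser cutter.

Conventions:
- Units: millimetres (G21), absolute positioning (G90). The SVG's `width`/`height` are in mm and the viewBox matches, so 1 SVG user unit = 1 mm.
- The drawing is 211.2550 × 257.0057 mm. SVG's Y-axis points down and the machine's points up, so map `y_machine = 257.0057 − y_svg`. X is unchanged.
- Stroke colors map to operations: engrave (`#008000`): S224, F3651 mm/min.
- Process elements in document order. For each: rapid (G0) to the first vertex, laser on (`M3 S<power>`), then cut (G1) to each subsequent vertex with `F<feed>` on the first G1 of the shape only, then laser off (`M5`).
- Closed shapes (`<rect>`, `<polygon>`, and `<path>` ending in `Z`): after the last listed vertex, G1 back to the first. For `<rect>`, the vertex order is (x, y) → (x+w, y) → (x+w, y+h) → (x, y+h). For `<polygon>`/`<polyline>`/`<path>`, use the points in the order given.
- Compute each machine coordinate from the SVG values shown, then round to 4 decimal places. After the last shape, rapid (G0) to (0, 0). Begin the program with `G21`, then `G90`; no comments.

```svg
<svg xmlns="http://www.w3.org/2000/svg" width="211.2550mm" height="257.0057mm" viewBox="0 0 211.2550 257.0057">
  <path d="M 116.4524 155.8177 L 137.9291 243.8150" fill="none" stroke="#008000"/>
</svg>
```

1 u = 1 mm; y_m = 257.0057 − y.

[1] `<path>` line segment, #008000→engrave S224 F3651: (116.4524,101.1880) → (137.9291,13.1907)

G21
G90
G0 X116.4524 Y101.1880
M3 S224
G1 X137.9291 Y13.1907 F3651
M5
G0 X0.0000 Y0.0000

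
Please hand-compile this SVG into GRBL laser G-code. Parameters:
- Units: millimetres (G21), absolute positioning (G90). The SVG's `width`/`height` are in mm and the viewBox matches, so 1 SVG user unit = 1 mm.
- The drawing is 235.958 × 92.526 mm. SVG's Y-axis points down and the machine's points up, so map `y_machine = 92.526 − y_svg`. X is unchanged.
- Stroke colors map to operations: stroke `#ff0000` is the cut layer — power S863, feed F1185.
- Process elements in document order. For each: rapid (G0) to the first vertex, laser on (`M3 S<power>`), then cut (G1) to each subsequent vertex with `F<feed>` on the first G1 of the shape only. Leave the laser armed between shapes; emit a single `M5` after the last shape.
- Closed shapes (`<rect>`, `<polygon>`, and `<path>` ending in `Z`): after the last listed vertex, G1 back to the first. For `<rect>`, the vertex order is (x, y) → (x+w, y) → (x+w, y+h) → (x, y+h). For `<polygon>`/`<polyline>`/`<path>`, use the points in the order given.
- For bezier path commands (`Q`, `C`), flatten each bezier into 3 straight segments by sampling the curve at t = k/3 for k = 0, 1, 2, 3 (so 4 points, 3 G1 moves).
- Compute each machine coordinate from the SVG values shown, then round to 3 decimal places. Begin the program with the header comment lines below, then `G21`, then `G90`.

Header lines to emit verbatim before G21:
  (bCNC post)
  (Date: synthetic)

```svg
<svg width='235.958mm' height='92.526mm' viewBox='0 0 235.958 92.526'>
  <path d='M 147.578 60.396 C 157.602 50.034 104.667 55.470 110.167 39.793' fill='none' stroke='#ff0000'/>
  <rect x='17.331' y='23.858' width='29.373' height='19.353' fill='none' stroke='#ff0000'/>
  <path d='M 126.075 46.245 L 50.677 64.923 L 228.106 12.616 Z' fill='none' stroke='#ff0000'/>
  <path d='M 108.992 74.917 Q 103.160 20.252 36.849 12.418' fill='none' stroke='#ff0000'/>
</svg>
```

Since the viewBox matches the mm dimensions, user units are millimetres directly. The only transform is the Y-flip y_m = 92.526 − y_svg.

Shape 1 is a cubic bezier drawn with `<path>`. Its stroke #ff0000 means cut at S863, F1185. After flipping Y the toolpath is (147.578,32.130) → (141.112,38.593) → (119.649,42.727) → (110.167,52.733).

Shape 2 is a rectangle drawn with `<rect>`. Its stroke #ff0000 means cut at S863, F1185. After flipping Y the toolpath is (17.331,68.668) → (46.704,68.668) → (46.704,49.315) → (17.331,49.315) → (17.331,68.668), returning to the start.

Shape 3 is a closed polygon drawn with `<path>`. Its stroke #ff0000 means cut at S863, F1185. After flipping Y the toolpath is (126.075,46.281) → (50.677,27.603) → (228.106,79.910) → (126.075,46.281), returning to the start.

Shape 4 is a quadratic bezier drawn with `<path>`. Its stroke #ff0000 means cut at S863, F1185. After flipping Y the toolpath is (108.992,17.609) → (98.384,48.849) → (74.336,69.682) → (36.849,80.108).

(bCNC post)
(Date: synthetic)
G21
G90
G0 X147.578 Y32.130
M3 S863
G1 X141.112 Y38.593 F1185
G1 X119.649 Y42.727
G1 X110.167 Y52.733
G0 X17.331 Y68.668
M3 S863
G1 X46.704 Y68.668 F1185
G1 X46.704 Y49.315
G1 X17.331 Y49.315
G1 X17.331 Y68.668
G0 X126.075 Y46.281
M3 S863
G1 X50.677 Y27.603 F1185
G1 X228.106 Y79.910
G1 X126.075 Y46.281
G0 X108.992 Y17.609
M3 S863
G1 X98.384 Y48.849 F1185
G1 X74.336 Y69.682
G1 X36.849 Y80.108
M5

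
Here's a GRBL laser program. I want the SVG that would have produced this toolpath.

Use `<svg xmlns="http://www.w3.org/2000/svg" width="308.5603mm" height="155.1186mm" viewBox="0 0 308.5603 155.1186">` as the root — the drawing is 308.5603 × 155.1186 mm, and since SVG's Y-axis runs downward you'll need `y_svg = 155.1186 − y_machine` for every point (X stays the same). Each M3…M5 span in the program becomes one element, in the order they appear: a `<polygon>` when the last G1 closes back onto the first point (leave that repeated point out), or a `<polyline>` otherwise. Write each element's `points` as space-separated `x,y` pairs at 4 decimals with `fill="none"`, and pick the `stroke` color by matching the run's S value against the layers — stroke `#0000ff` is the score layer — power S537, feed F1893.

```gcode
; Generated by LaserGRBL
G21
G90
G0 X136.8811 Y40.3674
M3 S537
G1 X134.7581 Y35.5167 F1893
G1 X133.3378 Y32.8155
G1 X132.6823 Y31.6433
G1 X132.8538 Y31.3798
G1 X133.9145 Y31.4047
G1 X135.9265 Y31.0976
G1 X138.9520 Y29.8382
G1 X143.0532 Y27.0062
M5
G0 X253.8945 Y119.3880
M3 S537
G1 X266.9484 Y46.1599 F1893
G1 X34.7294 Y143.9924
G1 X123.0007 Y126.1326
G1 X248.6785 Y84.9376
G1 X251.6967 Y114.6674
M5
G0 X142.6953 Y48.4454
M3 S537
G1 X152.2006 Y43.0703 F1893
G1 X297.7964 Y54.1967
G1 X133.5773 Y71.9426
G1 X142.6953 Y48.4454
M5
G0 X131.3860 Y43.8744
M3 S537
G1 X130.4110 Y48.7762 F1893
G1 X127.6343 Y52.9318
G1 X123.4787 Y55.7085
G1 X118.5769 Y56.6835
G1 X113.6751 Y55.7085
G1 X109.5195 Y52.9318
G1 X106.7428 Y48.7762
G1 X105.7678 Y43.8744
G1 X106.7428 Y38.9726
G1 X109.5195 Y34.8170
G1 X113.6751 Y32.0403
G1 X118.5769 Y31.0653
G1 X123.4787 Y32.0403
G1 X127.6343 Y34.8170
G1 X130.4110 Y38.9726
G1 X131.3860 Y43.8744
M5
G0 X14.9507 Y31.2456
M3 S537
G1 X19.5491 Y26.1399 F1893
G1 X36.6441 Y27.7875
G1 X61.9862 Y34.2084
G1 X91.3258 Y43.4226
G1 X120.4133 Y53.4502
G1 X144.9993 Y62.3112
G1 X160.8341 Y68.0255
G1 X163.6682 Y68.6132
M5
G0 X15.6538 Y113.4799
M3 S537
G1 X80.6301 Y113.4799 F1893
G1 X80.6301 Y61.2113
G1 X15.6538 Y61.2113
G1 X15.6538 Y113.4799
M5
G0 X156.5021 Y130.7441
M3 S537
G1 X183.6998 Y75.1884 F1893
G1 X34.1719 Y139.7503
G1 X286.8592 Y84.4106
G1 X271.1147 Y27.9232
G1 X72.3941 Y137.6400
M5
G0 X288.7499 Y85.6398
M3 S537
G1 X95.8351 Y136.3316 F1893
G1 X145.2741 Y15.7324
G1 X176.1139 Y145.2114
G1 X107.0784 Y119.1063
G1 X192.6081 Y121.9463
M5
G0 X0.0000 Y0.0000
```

<svg xmlns="http://www.w3.org/2000/svg" width="308.5603mm" height="155.1186mm" viewBox="0 0 308.5603 155.1186">
  <polyline points="136.8811,114.7512 134.7581,119.6019 133.3378,122.3031 132.6823,123.4753 132.8538,123.7388 133.9145,123.7139 135.9265,124.0210 138.9520,125.2804 143.0532,128.1124" fill="none" stroke="#0000ff"/>
  <polyline points="253.8945,35.7306 266.9484,108.9587 34.7294,11.1262 123.0007,28.9860 248.6785,70.1810 251.6967,40.4512" fill="none" stroke="#0000ff"/>
  <polygon points="142.6953,106.6732 152.2006,112.0483 297.7964,100.9219 133.5773,83.1760" fill="none" stroke="#0000ff"/>
  <polygon points="131.3860,111.2442 130.4110,106.3424 127.6343,102.1868 123.4787,99.4101 118.5769,98.4351 113.6751,99.4101 109.5195,102.1868 106.7428,106.3424 105.7678,111.2442 106.7428,116.1460 109.5195,120.3016 113.6751,123.0783 118.5769,124.0533 123.4787,123.0783 127.6343,120.3016 130.4110,116.1460" fill="none" stroke="#0000ff"/>
  <polyline points="14.9507,123.8730 19.5491,128.9787 36.6441,127.3311 61.9862,120.9102 91.3258,111.6960 120.4133,101.6684 144.9993,92.8074 160.8341,87.0931 163.6682,86.5054" fill="none" stroke="#0000ff"/>
  <polygon points="15.6538,41.6387 80.6301,41.6387 80.6301,93.9073 15.6538,93.9073" fill="none" stroke="#0000ff"/>
  <polyline points="156.5021,24.3745 183.6998,79.9302 34.1719,15.3683 286.8592,70.7080 271.1147,127.1954 72.3941,17.4786" fill="none" stroke="#0000ff"/>
  <polyline points="288.7499,69.4788 95.8351,18.7870 145.2741,139.3862 176.1139,9.9072 107.0784,36.0123 192.6081,33.1723" fill="none" stroke="#0000ff"/>
</svg>

y_svg = 155.1186 − y_m. Every run uses S537, so all elements get stroke `#0000ff` (score).

[1] open run; points: 136.8811,114.7512 134.7581,119.6019 133.3378,122.3031 132.6823,123.4753 132.8538,123.7388 133.9145,123.7139 135.9265,124.0210 138.9520,125.2804 143.0532,128.1124

[2] open run; points: 253.8945,35.7306 266.9484,108.9587 34.7294,11.1262 123.0007,28.9860 248.6785,70.1810 251.6967,40.4512

[3] closed run; points: 142.6953,106.6732 152.2006,112.0483 297.7964,100.9219 133.5773,83.1760

[4] closed run; points: 131.3860,111.2442 130.4110,106.3424 127.6343,102.1868 123.4787,99.4101 118.5769,98.4351 113.6751,99.4101 109.5195,102.1868 106.7428,106.3424 105.7678,111.2442 106.7428,116.1460 109.5195,120.3016 113.6751,123.0783 118.5769,124.0533 123.4787,123.0783 127.6343,120.3016 130.4110,116.1460

[5] open run; points: 14.9507,123.8730 19.5491,128.9787 36.6441,127.3311 61.9862,120.9102 91.3258,111.6960 120.4133,101.6684 144.9993,92.8074 160.8341,87.0931 163.6682,86.5054

[6] closed run; points: 15.6538,41.6387 80.6301,41.6387 80.6301,93.9073 15.6538,93.9073

[7] open run; points: 156.5021,24.3745 183.6998,79.9302 34.1719,15.3683 286.8592,70.7080 271.1147,127.1954 72.3941,17.4786

[8] open run; points: 288.7499,69.4788 95.8351,18.7870 145.2741,139.3862 176.1139,9.9072 107.0784,36.0123 192.6081,33.1723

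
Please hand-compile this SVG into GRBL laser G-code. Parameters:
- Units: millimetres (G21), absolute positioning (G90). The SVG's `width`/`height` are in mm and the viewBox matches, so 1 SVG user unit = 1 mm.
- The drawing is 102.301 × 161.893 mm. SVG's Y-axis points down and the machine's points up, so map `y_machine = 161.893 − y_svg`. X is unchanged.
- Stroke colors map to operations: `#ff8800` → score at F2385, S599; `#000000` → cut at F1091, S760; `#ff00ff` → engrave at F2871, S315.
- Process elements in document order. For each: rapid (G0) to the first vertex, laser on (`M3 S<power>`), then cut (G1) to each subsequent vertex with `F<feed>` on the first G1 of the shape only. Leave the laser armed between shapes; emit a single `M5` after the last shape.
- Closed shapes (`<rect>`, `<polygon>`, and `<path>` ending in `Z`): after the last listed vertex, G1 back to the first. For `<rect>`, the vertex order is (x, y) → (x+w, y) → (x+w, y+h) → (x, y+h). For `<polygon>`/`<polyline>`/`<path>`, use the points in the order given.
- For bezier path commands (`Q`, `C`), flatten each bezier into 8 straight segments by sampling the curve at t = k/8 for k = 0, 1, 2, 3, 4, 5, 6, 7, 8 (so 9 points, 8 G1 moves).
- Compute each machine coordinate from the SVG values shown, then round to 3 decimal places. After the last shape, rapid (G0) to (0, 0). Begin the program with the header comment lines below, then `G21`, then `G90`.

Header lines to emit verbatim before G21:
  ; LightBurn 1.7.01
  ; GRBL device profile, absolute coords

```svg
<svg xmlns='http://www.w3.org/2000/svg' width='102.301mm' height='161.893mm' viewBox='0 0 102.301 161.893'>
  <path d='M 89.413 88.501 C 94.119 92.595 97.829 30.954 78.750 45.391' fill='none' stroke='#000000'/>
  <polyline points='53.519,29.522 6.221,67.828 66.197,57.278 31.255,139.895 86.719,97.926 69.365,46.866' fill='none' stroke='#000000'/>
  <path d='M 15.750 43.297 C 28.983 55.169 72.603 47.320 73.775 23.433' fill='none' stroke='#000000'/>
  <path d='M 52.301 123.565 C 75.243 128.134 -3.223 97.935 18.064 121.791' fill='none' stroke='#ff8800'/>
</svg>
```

Since the viewBox matches the mm dimensions, user units are millimetres directly. The only transform is the Y-flip y_m = 161.893 − y_svg.

Shape 1 is a cubic bezier drawn with `<path>`. Its stroke #000000 means cut at S760, F1091. After flipping Y the toolpath is (89.413,73.392) → (91.088,74.661) → (92.415,80.431) → (93.138,89.040) → (93.001,98.826) → (91.749,108.127) → (89.127,115.281) → (84.879,118.627) → (78.750,116.502).

Shape 2 is a open polyline drawn with `<polyline>`. Its stroke #000000 means cut at S760, F1091. After flipping Y the toolpath is (53.519,132.371) → (6.221,94.065) → (66.197,104.615) → (31.255,21.998) → (86.719,63.967) → (69.365,115.027).

Shape 3 is a cubic bezier drawn with `<path>`. Its stroke #000000 means cut at S760, F1091. After flipping Y the toolpath is (15.750,118.596) → (21.995,115.061) → (30.234,113.332) → (39.616,113.366) → (49.285,115.118) → (58.390,118.547) → (66.075,123.609) → (71.488,130.261) → (73.775,138.460).

Shape 4 is a cubic bezier drawn with `<path>`. Its stroke #ff8800 means score at S599, F2385. After flipping Y the toolpath is (52.301,38.328) → (56.544,38.071) → (53.637,40.032) → (45.937,43.172) → (35.803,46.448) → (25.591,48.820) → (17.659,49.247) → (14.364,46.688) → (18.064,40.102).

; LightBurn 1.7.01
; GRBL device profile, absolute coords
G21
G90
G0 X89.413 Y73.392
M3 S760
G1 X91.088 Y74.661 F1091
G1 X92.415 Y80.431
G1 X93.138 Y89.040
G1 X93.001 Y98.826
G1 X91.749 Y108.127
G1 X89.127 Y115.281
G1 X84.879 Y118.627
G1 X78.750 Y116.502
G0 X53.519 Y132.371
M3 S760
G1 X6.221 Y94.065 F1091
G1 X66.197 Y104.615
G1 X31.255 Y21.998
G1 X86.719 Y63.967
G1 X69.365 Y115.027
G0 X15.750 Y118.596
M3 S760
G1 X21.995 Y115.061 F1091
G1 X30.234 Y113.332
G1 X39.616 Y113.366
G1 X49.285 Y115.118
G1 X58.390 Y118.547
G1 X66.075 Y123.609
G1 X71.488 Y130.261
G1 X73.775 Y138.460
G0 X52.301 Y38.328
M3 S599
G1 X56.544 Y38.071 F2385
G1 X53.637 Y40.032
G1 X45.937 Y43.172
G1 X35.803 Y46.448
G1 X25.591 Y48.820
G1 X17.659 Y49.247
G1 X14.364 Y46.688
G1 X18.064 Y40.102
M5
G0 X0.000 Y0.000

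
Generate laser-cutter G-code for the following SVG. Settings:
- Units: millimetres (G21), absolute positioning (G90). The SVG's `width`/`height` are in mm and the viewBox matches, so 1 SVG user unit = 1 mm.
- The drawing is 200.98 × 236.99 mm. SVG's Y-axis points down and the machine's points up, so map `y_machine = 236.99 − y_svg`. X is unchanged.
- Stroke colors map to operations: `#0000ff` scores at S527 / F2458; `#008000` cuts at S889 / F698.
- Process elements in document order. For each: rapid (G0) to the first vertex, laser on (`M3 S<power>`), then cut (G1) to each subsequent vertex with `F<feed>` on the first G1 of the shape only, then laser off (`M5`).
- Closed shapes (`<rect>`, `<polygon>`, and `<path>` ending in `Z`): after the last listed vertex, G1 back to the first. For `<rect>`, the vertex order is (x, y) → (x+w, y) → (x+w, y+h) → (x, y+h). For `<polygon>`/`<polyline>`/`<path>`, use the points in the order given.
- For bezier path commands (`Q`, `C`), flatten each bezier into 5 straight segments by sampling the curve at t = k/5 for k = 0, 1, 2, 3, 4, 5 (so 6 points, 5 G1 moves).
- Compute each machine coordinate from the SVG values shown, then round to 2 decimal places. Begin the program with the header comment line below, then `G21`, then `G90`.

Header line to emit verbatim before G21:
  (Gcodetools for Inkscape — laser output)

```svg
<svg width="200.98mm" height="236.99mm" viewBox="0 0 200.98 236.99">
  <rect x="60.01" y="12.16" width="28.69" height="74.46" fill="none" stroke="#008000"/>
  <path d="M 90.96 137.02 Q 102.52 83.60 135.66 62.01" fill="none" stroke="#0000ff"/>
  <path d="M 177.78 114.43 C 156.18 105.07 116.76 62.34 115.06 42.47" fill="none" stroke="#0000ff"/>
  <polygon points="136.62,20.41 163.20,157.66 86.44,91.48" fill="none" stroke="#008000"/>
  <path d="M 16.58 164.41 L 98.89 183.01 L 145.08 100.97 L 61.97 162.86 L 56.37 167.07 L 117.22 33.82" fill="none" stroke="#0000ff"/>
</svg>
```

Since the viewBox matches the mm dimensions, user units are millimetres directly. The only transform is the Y-flip y_m = 236.99 − y_svg.

Shape 1 is a rectangle drawn with `<rect>`. Its stroke #008000 means cut at S889, F698. After flipping Y the toolpath is (60.01,224.83) → (88.70,224.83) → (88.70,150.37) → (60.01,150.37) → (60.01,224.83), returning to the start.

Shape 2 is a quadratic bezier drawn with `<path>`. Its stroke #0000ff means score at S527, F2458. After flipping Y the toolpath is (90.96,99.97) → (96.45,120.06) → (103.66,137.61) → (112.60,152.62) → (123.27,165.07) → (135.66,174.98).

Shape 3 is a cubic bezier drawn with `<path>`. Its stroke #0000ff means score at S527, F2458. After flipping Y the toolpath is (177.78,122.56) → (163.13,131.73) → (146.86,146.21) → (131.65,163.30) → (120.16,180.30) → (115.06,194.52).

Shape 4 is a closed polygon drawn with `<polygon>`. Its stroke #008000 means cut at S889, F698. After flipping Y the toolpath is (136.62,216.58) → (163.20,79.33) → (86.44,145.51) → (136.62,216.58), returning to the start.

Shape 5 is a open polyline drawn with `<path>`. Its stroke #0000ff means score at S527, F2458. After flipping Y the toolpath is (16.58,72.58) → (98.89,53.98) → (145.08,136.02) → (61.97,74.13) → (56.37,69.92) → (117.22,203.17).

(Gcodetools for Inkscape — laser output)
G21
G90
G0 X60.01 Y224.83
M3 S889
G1 X88.70 Y224.83 F698
G1 X88.70 Y150.37
G1 X60.01 Y150.37
G1 X60.01 Y224.83
M5
G0 X90.96 Y99.97
M3 S527
G1 X96.45 Y120.06 F2458
G1 X103.66 Y137.61
G1 X112.60 Y152.62
G1 X123.27 Y165.07
G1 X135.66 Y174.98
M5
G0 X177.78 Y122.56
M3 S527
G1 X163.13 Y131.73 F2458
G1 X146.86 Y146.21
G1 X131.65 Y163.30
G1 X120.16 Y180.30
G1 X115.06 Y194.52
M5
G0 X136.62 Y216.58
M3 S889
G1 X163.20 Y79.33 F698
G1 X86.44 Y145.51
G1 X136.62 Y216.58
M5
G0 X16.58 Y72.58
M3 S527
G1 X98.89 Y53.98 F2458
G1 X145.08 Y136.02
G1 X61.97 Y74.13
G1 X56.37 Y69.92
G1 X117.22 Y203.17
M5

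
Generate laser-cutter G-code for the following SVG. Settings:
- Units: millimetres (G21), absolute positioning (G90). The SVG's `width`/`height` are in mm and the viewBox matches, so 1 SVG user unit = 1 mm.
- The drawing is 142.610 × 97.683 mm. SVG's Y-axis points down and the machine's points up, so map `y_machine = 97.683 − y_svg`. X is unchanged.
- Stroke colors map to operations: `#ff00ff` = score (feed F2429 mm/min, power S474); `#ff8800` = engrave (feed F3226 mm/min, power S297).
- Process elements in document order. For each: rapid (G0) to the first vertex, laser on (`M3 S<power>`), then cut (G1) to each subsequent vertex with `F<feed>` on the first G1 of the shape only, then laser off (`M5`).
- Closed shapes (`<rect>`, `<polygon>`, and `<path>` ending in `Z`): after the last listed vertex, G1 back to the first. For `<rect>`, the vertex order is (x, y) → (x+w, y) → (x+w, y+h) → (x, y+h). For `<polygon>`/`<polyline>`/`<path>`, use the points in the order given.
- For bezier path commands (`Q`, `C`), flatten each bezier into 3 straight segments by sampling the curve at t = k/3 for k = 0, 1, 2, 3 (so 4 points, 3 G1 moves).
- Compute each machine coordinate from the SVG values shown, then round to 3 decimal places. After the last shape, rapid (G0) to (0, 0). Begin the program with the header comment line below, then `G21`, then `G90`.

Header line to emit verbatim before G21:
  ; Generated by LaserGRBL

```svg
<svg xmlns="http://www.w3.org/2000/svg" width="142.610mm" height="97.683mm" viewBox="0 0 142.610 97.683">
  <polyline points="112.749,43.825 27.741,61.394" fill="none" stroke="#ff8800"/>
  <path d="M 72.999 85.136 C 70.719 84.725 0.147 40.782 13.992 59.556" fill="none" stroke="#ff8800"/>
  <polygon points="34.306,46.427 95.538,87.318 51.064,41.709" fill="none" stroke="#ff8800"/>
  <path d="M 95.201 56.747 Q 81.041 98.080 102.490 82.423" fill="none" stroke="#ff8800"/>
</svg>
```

; Generated by LaserGRBL
G21
G90
G0 X112.749 Y53.858
M3 S297
G1 X27.741 Y36.289 F3226
M5
G0 X72.999 Y12.547
M3 S297
G1 X53.611 Y23.534 F3226
G1 X22.630 Y39.930
G1 X13.992 Y38.127
M5
G0 X34.306 Y51.256
M3 S297
G1 X95.538 Y10.365 F3226
G1 X51.064 Y55.974
G1 X34.306 Y51.256
M5
G0 X95.201 Y40.936
M3 S297
G1 X89.718 Y19.713 F3226
G1 X92.147 Y11.154
G1 X102.490 Y15.260
M5
G0 X0.000 Y0.000

Since the viewBox matches the mm dimensions, user units are millimetres directly. The only transform is the Y-flip y_m = 97.683 − y_svg.

Shape 1 is a line segment drawn with `<polyline>`. Its stroke #ff8800 means engrave at S297, F3226. After flipping Y the toolpath is (112.749,53.858) → (27.741,36.289).

Shape 2 is a cubic bezier drawn with `<path>`. Its stroke #ff8800 means engrave at S297, F3226. After flipping Y the toolpath is (72.999,12.547) → (53.611,23.534) → (22.630,39.930) → (13.992,38.127).

Shape 3 is a closed polygon drawn with `<polygon>`. Its stroke #ff8800 means engrave at S297, F3226. After flipping Y the toolpath is (34.306,51.256) → (95.538,10.365) → (51.064,55.974) → (34.306,51.256), returning to the start.

Shape 4 is a quadratic bezier drawn with `<path>`. Its stroke #ff8800 means engrave at S297, F3226. After flipping Y the toolpath is (95.201,40.936) → (89.718,19.713) → (92.147,11.154) → (102.490,15.260).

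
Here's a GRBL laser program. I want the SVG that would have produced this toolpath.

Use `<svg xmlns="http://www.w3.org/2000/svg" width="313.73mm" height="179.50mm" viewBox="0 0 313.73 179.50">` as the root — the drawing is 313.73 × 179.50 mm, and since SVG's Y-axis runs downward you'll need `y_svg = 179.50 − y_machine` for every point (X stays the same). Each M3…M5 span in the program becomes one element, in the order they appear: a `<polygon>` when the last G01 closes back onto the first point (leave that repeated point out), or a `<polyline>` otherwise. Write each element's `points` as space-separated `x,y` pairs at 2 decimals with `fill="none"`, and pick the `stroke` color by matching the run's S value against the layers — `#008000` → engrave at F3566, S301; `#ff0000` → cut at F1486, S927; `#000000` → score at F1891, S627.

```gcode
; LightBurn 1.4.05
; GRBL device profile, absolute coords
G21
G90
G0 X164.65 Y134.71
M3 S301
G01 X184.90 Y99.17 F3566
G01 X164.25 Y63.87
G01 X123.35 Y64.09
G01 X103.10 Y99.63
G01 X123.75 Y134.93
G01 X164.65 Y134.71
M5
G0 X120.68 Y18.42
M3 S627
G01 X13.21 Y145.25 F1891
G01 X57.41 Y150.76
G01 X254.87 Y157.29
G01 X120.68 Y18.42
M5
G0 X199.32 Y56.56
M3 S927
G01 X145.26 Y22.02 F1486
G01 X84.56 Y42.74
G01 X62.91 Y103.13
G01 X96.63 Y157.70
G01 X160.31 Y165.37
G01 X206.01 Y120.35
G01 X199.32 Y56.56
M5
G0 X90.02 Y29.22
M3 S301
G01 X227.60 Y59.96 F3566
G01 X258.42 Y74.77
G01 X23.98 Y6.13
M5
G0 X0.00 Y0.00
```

<svg xmlns="http://www.w3.org/2000/svg" width="313.73mm" height="179.50mm" viewBox="0 0 313.73 179.50">
  <polygon points="164.65,44.79 184.90,80.33 164.25,115.63 123.35,115.41 103.10,79.87 123.75,44.57" fill="none" stroke="#008000"/>
  <polygon points="120.68,161.08 13.21,34.25 57.41,28.74 254.87,22.21" fill="none" stroke="#000000"/>
  <polygon points="199.32,122.94 145.26,157.48 84.56,136.76 62.91,76.37 96.63,21.80 160.31,14.13 206.01,59.15" fill="none" stroke="#ff0000"/>
  <polyline points="90.02,150.28 227.60,119.54 258.42,104.73 23.98,173.37" fill="none" stroke="#008000"/>
</svg>

Machine Y-up, SVG Y-down with viewBox height 179.50, so y_svg = 179.50 − y_machine; X carries over.

Run 1: the run's S301 means `#008000` (engrave). The run returns to its start, so emit a `<polygon>` with points (Y-flipped): 164.65,44.79 184.90,80.33 164.25,115.63 123.35,115.41 103.10,79.87 123.75,44.57.

Run 2: S627 ⇒ score layer `#000000`. The run returns to its start, so emit a `<polygon>` with points (Y-flipped): 120.68,161.08 13.21,34.25 57.41,28.74 254.87,22.21.

Run 3: S927 ⇒ cut layer `#ff0000`. The run returns to its start, so emit a `<polygon>` with points (Y-flipped): 199.32,122.94 145.26,157.48 84.56,136.76 62.91,76.37 96.63,21.80 160.31,14.13 206.01,59.15.

Run 4: the run's S301 means `#008000` (engrave). The run is open, so emit a `<polyline>` with points (Y-flipped): 90.02,150.28 227.60,119.54 258.42,104.73 23.98,173.37.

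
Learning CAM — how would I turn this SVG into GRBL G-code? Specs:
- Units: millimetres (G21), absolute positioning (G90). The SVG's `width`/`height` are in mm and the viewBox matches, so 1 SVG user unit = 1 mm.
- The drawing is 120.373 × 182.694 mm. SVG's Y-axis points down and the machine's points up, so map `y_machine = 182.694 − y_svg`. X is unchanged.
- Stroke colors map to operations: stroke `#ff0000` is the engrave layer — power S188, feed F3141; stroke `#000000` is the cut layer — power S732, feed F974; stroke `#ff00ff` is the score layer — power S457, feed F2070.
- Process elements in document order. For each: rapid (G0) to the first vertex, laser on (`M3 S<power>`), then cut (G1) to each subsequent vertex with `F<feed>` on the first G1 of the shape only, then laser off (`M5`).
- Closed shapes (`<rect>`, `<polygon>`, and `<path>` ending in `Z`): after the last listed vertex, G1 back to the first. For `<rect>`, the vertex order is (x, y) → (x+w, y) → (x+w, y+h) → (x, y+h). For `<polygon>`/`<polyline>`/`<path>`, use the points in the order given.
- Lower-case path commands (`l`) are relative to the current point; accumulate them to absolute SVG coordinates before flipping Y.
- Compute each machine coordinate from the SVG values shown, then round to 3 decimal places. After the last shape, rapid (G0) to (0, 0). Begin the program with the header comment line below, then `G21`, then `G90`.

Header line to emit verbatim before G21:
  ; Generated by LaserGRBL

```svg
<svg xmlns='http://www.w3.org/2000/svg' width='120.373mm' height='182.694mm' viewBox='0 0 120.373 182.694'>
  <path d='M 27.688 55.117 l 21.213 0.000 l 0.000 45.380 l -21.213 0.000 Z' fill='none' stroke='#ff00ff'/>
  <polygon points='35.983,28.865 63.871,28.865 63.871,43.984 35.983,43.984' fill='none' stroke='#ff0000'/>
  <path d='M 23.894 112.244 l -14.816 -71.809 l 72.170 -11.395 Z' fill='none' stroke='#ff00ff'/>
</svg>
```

1 u = 1 mm; y_m = 182.694 − y.

[1] `<path>` rectangle, #ff00ff→score S457 F2070: (27.688,127.577) → (48.901,127.577) → (48.901,82.197) → (27.688,82.197) → (27.688,127.577) (closed)

[2] `<polygon>` rectangle, #ff0000→engrave S188 F3141: (35.983,153.829) → (63.871,153.829) → (63.871,138.710) → (35.983,138.710) → (35.983,153.829) (closed)

[3] `<path>` closed polygon, #ff00ff→score S457 F2070: (23.894,70.450) → (9.078,142.259) → (81.248,153.654) → (23.894,70.450) (closed)

; Generated by LaserGRBL
G21
G90
G0 X27.688 Y127.577
M3 S457
G1 X48.901 Y127.577 F2070
G1 X48.901 Y82.197
G1 X27.688 Y82.197
G1 X27.688 Y127.577
M5
G0 X35.983 Y153.829
M3 S188
G1 X63.871 Y153.829 F3141
G1 X63.871 Y138.710
G1 X35.983 Y138.710
G1 X35.983 Y153.829
M5
G0 X23.894 Y70.450
M3 S457
G1 X9.078 Y142.259 F2070
G1 X81.248 Y153.654
G1 X23.894 Y70.450
M5
G0 X0.000 Y0.000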